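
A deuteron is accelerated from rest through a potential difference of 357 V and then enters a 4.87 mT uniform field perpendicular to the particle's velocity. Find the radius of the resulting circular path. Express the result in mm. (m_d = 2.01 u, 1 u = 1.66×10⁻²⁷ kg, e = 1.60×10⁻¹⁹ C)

The kinetic energy gained is K = qV = (1×1.60×10^-19)(357) = 5.71×10^-17 J.
v = √(2K/m) = 1.85×10^5 m/s.
r = mv/(qB) = (3.34×10^-27)(1.85×10^5) / [(1×1.60×10^-19)(4.87×10^-3)] = 0.792 m.

r ≈ 792 mm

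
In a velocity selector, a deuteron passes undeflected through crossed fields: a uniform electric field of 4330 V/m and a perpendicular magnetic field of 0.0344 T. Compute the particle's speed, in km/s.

v ≈ 126 km/s

For zero net force, qE = qvB, so v = E/B.
v = (4330) / (0.0344) = 1.26×10^5 m/s.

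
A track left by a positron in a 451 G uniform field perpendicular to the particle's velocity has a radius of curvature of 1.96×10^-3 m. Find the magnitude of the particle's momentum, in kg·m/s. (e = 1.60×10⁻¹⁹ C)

p ≈ 1.41×10^-23 kg·m/s

Since qvB = mv²/r, the momentum p = mv = qBr.
p = (1×1.60×10^-19)(0.0451)(1.96×10^-3) = 1.41×10^-23 kg·m/s.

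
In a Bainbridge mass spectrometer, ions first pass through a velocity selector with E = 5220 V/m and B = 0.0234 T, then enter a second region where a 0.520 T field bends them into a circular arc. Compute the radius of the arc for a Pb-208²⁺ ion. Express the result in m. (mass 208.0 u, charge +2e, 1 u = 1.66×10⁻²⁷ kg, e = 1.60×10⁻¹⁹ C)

The selector passes v = E/B = 5220/0.0234 = 2.23×10^5 m/s.
In the deflection region, r = mv/(qB₂) = (3.45×10^-25)(2.23×10^5) / [(2×1.60×10^-19)(0.520)] = 0.463 m.

r ≈ 0.463 m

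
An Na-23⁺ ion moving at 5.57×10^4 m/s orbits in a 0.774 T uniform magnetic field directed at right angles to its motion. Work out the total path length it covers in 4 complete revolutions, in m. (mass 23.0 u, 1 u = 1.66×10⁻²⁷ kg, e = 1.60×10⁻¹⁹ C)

r = mv/(qB) = 0.0172 m, so one revolution covers 2πr = 0.108 m.
In 4 revolutions: L = 4·2πr = 0.432 m.

L ≈ 0.432 m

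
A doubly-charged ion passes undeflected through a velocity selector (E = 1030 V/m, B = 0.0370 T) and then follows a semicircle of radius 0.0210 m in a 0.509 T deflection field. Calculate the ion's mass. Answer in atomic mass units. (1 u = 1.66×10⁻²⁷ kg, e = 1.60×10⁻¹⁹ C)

v = E/B₁ = 2.78×10^4 m/s.
From r = mv/(qB₂), m = qB₂r/v = (2×1.60×10^-19)(0.509)(0.0210) / (2.78×10^4) = 1.23×10^-25 kg.
In atomic mass units: m = 1.23×10^-25 / 1.66×10^-27 = 74.0 u.

m ≈ 74.0 u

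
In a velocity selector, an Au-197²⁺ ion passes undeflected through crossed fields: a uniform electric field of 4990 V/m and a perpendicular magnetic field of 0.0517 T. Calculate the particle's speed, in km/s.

v ≈ 96.5 km/s

For zero net force, qE = qvB, so v = E/B.
v = (4990) / (0.0517) = 9.65×10^4 m/s.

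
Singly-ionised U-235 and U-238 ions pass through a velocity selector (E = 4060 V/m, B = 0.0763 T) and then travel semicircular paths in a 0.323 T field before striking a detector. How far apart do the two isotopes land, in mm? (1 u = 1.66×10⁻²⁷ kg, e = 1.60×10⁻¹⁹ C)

Δd ≈ 10.3 mm

Both emerge at v = E/B₁ = 5.32×10^4 m/s.
r = mv/(qB₂), so r₁ = 0.40166 m and r₂ = 0.40678 m, giving Δr = 5.13×10^-3 m.
After a semicircle each ion lands a diameter 2r from the entry slit, so the separation is 2Δr = 0.0103 m.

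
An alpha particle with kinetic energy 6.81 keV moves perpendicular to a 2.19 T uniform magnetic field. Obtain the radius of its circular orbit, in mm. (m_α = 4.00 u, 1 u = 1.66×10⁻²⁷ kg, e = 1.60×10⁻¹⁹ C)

r ≈ 5.43 mm

Convert the energy: K = 6.81 keV = 1.09×10^-15 J.
v = √(2K/m) = √(2·1.09×10^-15/6.64×10^-27) = 5.73×10^5 m/s.
r = mv/(qB) = (6.64×10^-27)(5.73×10^5) / [(2×1.60×10^-19)(2.19)] = 5.43×10^-3 m.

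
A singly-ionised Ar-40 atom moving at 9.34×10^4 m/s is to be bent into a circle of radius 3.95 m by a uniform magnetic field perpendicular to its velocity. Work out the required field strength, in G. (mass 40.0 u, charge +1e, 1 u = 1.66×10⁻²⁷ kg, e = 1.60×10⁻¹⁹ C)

B ≈ 98.1 G

qvB = mv²/r gives B = mv/(qr).
B = (6.64×10^-26)(9.34×10^4) / [(1×1.60×10^-19)(3.95)] = 9.81×10^-3 T.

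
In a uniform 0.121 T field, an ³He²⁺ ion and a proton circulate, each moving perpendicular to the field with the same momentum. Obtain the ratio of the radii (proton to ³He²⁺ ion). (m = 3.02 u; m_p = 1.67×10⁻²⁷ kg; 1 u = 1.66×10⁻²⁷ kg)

ratio ≈ 2.00

r = p/(qB) ⇒ at equal p, r ∝ 1/q.
r_{proton}/r_{³He²⁺ ion} = 2.00.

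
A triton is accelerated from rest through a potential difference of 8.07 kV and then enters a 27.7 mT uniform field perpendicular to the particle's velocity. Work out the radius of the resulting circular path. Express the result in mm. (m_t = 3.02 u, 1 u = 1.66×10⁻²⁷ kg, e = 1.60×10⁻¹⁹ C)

r ≈ 812 mm

The kinetic energy gained is K = qV = (1×1.60×10^-19)(8070) = 1.29×10^-15 J.
v = √(2K/m) = 7.18×10^5 m/s.
r = mv/(qB) = (5.01×10^-27)(7.18×10^5) / [(1×1.60×10^-19)(0.0277)] = 0.812 m.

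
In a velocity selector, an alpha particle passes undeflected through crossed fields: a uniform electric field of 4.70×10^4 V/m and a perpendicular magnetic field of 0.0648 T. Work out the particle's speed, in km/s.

For zero net force, qE = qvB, so v = E/B.
v = (4.70×10^4) / (0.0648) = 7.25×10^5 m/s.

v ≈ 725 km/s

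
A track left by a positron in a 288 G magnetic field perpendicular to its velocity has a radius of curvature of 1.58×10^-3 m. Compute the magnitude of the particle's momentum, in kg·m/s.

Since qvB = mv²/r, the momentum p = mv = qBr.
p = (1×1.60×10^-19)(0.0288)(1.58×10^-3) = 7.28×10^-24 kg·m/s.

p ≈ 7.28×10^-24 kg·m/s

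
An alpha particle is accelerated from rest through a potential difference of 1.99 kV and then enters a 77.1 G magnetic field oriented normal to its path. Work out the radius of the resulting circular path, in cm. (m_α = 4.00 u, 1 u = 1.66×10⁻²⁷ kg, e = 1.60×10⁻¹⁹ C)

The kinetic energy gained is K = qV = (2×1.60×10^-19)(1990) = 6.37×10^-16 J.
v = √(2K/m) = 4.38×10^5 m/s.
r = mv/(qB) = (6.64×10^-27)(4.38×10^5) / [(2×1.60×10^-19)(7.71×10^-3)] = 1.18 m.

r ≈ 118 cm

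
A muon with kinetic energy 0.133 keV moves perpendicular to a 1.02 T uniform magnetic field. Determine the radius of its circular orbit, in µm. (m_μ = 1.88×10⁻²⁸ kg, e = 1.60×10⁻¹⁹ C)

r ≈ 548 µm

Convert the energy: K = 0.133 keV = 2.13×10^-17 J.
v = √(2K/m) = √(2·2.13×10^-17/1.88×10^-28) = 4.76×10^5 m/s.
r = mv/(qB) = (1.88×10^-28)(4.76×10^5) / [(1×1.60×10^-19)(1.02)] = 5.48×10^-4 m.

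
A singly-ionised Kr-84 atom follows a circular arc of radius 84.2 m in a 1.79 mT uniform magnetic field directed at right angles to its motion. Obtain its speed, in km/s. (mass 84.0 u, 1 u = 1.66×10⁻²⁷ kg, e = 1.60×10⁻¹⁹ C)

From qvB = mv²/r, v = qBr/m.
v = (1×1.60×10^-19)(1.79×10^-3)(84.2) / (1.39×10^-25) = 1.73×10^5 m/s.

v ≈ 173 km/s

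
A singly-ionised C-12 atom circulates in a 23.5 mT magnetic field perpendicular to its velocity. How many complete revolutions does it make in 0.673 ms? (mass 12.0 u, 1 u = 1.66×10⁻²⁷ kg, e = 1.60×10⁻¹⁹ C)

T = 2πm/(qB) = 2π(1.992×10^-26) / [(1×1.60×10^-19)(0.0235)] = 3.3288×10^-5 s.
N = t/T = 6.73×10^-4 / 3.3288×10^-5 ≈ 20.22, so 20 complete revolutions.

N = 20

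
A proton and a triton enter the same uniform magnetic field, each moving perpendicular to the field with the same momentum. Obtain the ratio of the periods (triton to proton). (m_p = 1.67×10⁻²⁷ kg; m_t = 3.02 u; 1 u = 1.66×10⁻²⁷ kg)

T = 2πm/(qB) is independent of speed, so T₂/T₁ = (m₂/q₂)/(m₁/q₁).
T_{triton}/T_{proton} = (5.01×10^-27/1e) / (1.67×10^-27/1e) = 3.00.

ratio ≈ 3.00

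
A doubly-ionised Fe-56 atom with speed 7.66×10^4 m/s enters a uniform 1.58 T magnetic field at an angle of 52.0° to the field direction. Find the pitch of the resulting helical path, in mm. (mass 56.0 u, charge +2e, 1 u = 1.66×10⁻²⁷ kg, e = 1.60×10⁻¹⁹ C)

The velocity component along B is v∥ = v cos52.0° = 4.72×10^4 m/s.
The cyclotron period T = 2πm/(qB) = 1.16×10^-6 s is set by m, q, B alone.
Pitch = v∥·T = (4.72×10^4)(1.16×10^-6) = 0.0545 m.

pitch ≈ 54.5 mm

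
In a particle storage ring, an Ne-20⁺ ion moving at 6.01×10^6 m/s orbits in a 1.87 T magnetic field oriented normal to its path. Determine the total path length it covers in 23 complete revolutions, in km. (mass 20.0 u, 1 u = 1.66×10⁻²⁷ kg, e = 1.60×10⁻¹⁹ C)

r = mv/(qB) = 0.667 m, so one revolution covers 2πr = 4.19 m.
In 23 revolutions: L = 23·2πr = 96.4 m.

L ≈ 0.0964 km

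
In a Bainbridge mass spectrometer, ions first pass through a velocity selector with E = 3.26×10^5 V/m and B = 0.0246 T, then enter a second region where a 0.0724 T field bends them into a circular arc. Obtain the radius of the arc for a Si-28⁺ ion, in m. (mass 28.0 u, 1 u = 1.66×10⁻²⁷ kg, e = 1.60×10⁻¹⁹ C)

r ≈ 53.2 m

The selector passes v = E/B = 3.26×10^5/0.0246 = 1.33×10^7 m/s.
In the deflection region, r = mv/(qB₂) = (4.65×10^-26)(1.33×10^7) / [(1×1.60×10^-19)(0.0724)] = 53.2 m.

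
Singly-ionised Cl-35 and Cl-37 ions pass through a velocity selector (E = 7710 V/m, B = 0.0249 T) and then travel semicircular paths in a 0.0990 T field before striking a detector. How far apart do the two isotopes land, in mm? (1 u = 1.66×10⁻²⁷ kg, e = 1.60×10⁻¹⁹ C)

Δd ≈ 130 mm

Both emerge at v = E/B₁ = 3.10×10^5 m/s.
r = mv/(qB₂), so r₁ = 1.1357 m and r₂ = 1.2006 m, giving Δr = 0.0649 m.
After a semicircle each ion lands a diameter 2r from the entry slit, so the separation is 2Δr = 0.130 m.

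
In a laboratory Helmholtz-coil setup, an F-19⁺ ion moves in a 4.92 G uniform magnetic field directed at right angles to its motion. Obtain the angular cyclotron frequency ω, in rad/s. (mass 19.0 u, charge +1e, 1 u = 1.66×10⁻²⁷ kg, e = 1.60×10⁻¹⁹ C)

ω = qB/m = (1×1.60×10^-19)(4.92×10^-4) / (3.15×10^-26) = 2500 rad/s.

ω ≈ 2500 rad/s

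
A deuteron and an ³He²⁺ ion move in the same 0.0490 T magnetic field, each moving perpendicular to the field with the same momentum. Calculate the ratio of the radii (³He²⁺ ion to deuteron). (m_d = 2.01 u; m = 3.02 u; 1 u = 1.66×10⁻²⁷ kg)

ratio ≈ 0.500

r = p/(qB) ⇒ at equal p, r ∝ 1/q.
r_{³He²⁺ ion}/r_{deuteron} = 0.500.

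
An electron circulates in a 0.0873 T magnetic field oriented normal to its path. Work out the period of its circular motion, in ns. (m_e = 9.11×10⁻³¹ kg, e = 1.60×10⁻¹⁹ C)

The cyclotron period is independent of speed: T = 2πm/(qB).
T = 2π(9.11×10^-31) / [(1×1.60×10^-19)(0.0873)] = 4.10×10^-10 s.

T ≈ 0.410 ns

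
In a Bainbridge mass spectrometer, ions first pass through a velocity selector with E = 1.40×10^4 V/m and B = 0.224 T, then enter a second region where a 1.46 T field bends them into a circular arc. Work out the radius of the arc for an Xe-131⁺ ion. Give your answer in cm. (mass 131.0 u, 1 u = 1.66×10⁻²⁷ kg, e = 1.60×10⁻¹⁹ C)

r ≈ 5.82 cm

The selector passes v = E/B = 1.40×10^4/0.224 = 6.25×10^4 m/s.
In the deflection region, r = mv/(qB₂) = (2.17×10^-25)(6.25×10^4) / [(1×1.60×10^-19)(1.46)] = 0.0582 m.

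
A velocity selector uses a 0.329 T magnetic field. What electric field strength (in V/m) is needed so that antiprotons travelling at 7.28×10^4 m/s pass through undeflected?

E ≈ 2.40×10^4 V/m

qE = qvB ⇒ E = vB = (7.28×10^4)(0.329) = 2.40×10^4 V/m.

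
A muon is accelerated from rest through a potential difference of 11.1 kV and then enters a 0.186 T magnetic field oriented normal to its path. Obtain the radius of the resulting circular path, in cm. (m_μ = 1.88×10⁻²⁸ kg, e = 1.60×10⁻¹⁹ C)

The kinetic energy gained is K = qV = (1×1.60×10^-19)(1.11×10^4) = 1.78×10^-15 J.
v = √(2K/m) = 4.35×10^6 m/s.
r = mv/(qB) = (1.88×10^-28)(4.35×10^6) / [(1×1.60×10^-19)(0.186)] = 0.0275 m.

r ≈ 2.75 cm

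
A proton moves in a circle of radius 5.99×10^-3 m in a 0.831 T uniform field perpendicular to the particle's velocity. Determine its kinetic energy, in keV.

v = qBr/m = (1×1.60×10^-19)(0.831)(5.99×10^-3) / (1.67×10^-27) = 4.77×10^5 m/s.
K = ½mv² = 0.5·(1.67×10^-27)·(4.77×10^5)² = 1.90×10^-16 J = 1.19 keV.

K ≈ 1.19 keV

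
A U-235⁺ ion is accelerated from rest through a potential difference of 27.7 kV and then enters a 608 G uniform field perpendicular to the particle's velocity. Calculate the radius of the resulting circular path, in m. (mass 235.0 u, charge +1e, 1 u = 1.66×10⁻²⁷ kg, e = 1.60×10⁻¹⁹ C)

The kinetic energy gained is K = qV = (1×1.60×10^-19)(2.77×10^4) = 4.43×10^-15 J.
v = √(2K/m) = 1.51×10^5 m/s.
r = mv/(qB) = (3.90×10^-25)(1.51×10^5) / [(1×1.60×10^-19)(0.0608)] = 6.04 m.

r ≈ 6.04 m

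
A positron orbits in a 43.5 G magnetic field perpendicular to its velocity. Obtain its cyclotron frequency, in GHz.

f ≈ 0.122 GHz

f = qB/(2πm) = (1×1.60×10^-19)(4.35×10^-3) / [2π(9.11×10^-31)] = 1.22×10^8 Hz.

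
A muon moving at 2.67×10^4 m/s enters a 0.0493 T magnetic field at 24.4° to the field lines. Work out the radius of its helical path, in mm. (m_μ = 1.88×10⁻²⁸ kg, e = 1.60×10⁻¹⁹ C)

r ≈ 0.263 mm

Only the perpendicular component v⊥ = v sin24.4° = 1.10×10^4 m/s is bent by the field.
r = m v⊥ /(qB) = (1.88×10^-28)(1.10×10^4) / [(1×1.60×10^-19)(0.0493)] = 2.63×10^-4 m.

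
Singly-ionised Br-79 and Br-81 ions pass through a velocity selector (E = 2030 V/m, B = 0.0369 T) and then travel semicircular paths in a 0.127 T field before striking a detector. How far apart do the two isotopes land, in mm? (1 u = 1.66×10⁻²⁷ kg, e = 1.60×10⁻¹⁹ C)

Δd ≈ 18.0 mm

Both emerge at v = E/B₁ = 5.50×10^4 m/s.
r = mv/(qB₂), so r₁ = 0.35504 m and r₂ = 0.36403 m, giving Δr = 8.99×10^-3 m.
After a semicircle each ion lands a diameter 2r from the entry slit, so the separation is 2Δr = 0.0180 m.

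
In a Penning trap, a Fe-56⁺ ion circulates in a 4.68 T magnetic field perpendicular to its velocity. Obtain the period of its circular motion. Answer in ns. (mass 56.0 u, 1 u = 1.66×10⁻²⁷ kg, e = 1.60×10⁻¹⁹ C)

T ≈ 780 ns

The cyclotron period is independent of speed: T = 2πm/(qB).
T = 2π(9.30×10^-26) / [(1×1.60×10^-19)(4.68)] = 7.80×10^-7 s.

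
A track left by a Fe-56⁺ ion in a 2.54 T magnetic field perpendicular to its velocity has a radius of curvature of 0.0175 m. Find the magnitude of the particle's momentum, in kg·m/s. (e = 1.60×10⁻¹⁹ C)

p ≈ 7.11×10^-21 kg·m/s

Since qvB = mv²/r, the momentum p = mv = qBr.
p = (1×1.60×10^-19)(2.54)(0.0175) = 7.11×10^-21 kg·m/s.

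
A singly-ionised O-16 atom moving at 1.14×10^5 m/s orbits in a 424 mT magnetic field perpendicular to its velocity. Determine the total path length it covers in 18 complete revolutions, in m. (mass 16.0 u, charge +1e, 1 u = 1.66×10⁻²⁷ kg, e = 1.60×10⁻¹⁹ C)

L ≈ 5.05 m

r = mv/(qB) = 0.0446 m, so one revolution covers 2πr = 0.280 m.
In 18 revolutions: L = 18·2πr = 5.05 m.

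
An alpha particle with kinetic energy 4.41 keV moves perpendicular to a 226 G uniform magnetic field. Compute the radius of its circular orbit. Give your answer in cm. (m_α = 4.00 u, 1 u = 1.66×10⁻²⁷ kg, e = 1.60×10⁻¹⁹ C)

Convert the energy: K = 4.41 keV = 7.06×10^-16 J.
v = √(2K/m) = √(2·7.06×10^-16/6.64×10^-27) = 4.61×10^5 m/s.
r = mv/(qB) = (6.64×10^-27)(4.61×10^5) / [(2×1.60×10^-19)(0.0226)] = 0.423 m.

r ≈ 42.3 cm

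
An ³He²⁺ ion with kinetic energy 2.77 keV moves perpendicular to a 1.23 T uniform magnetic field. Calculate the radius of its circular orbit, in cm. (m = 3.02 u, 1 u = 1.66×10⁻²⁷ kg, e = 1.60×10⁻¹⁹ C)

r ≈ 0.536 cm

Convert the energy: K = 2.77 keV = 4.43×10^-16 J.
v = √(2K/m) = √(2·4.43×10^-16/5.01×10^-27) = 4.20×10^5 m/s.
r = mv/(qB) = (5.01×10^-27)(4.20×10^5) / [(2×1.60×10^-19)(1.23)] = 5.36×10^-3 m.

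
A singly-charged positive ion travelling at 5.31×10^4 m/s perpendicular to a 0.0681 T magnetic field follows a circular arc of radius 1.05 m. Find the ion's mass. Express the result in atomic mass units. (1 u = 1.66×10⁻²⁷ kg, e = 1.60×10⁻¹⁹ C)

qvB = mv²/r ⇒ m = qBr/v.
m = (1×1.60×10^-19)(0.0681)(1.05) / (5.31×10^4) = 2.15×10^-25 kg = 130 u.

m ≈ 130 u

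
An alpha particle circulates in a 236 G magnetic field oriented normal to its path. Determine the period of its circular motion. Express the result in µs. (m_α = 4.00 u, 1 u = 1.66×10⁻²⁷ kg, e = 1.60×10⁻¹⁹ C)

T ≈ 5.52 µs

The cyclotron period is independent of speed: T = 2πm/(qB).
T = 2π(6.64×10^-27) / [(2×1.60×10^-19)(0.0236)] = 5.52×10^-6 s.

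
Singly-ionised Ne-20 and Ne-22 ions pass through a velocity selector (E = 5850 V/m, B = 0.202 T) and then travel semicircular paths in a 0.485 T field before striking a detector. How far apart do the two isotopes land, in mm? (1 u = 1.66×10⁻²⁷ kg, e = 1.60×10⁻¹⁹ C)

Both emerge at v = E/B₁ = 2.90×10^4 m/s.
r = mv/(qB₂), so r₁ = 0.01239 m and r₂ = 0.01363 m, giving Δr = 1.24×10^-3 m.
After a semicircle each ion lands a diameter 2r from the entry slit, so the separation is 2Δr = 2.48×10^-3 m.

Δd ≈ 2.48 mm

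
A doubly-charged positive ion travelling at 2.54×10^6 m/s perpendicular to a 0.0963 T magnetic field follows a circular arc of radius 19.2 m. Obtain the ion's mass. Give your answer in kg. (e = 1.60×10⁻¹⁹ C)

m ≈ 2.33×10^-25 kg

qvB = mv²/r ⇒ m = qBr/v.
m = (2×1.60×10^-19)(0.0963)(19.2) / (2.54×10^6) = 2.33×10^-25 kg.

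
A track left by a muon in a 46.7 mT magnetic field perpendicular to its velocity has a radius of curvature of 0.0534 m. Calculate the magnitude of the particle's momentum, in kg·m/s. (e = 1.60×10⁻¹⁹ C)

Since qvB = mv²/r, the momentum p = mv = qBr.
p = (1×1.60×10^-19)(0.0467)(0.0534) = 3.99×10^-22 kg·m/s.

p ≈ 3.99×10^-22 kg·m/s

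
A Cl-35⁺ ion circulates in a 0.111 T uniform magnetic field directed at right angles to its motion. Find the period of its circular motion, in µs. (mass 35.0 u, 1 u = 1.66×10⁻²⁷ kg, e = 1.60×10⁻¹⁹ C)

T ≈ 20.6 µs

The cyclotron period is independent of speed: T = 2πm/(qB).
T = 2π(5.81×10^-26) / [(1×1.60×10^-19)(0.111)] = 2.06×10^-5 s.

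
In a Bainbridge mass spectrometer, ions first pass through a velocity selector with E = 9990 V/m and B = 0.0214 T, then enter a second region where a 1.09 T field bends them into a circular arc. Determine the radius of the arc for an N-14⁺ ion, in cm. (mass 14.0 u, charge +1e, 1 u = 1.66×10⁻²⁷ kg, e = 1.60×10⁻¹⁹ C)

The selector passes v = E/B = 9990/0.0214 = 4.67×10^5 m/s.
In the deflection region, r = mv/(qB₂) = (2.32×10^-26)(4.67×10^5) / [(1×1.60×10^-19)(1.09)] = 0.0622 m.

r ≈ 6.22 cm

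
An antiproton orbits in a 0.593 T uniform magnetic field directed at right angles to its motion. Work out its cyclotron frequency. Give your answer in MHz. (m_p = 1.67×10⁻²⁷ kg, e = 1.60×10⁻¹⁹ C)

f = qB/(2πm) = (1×1.60×10^-19)(0.593) / [2π(1.67×10^-27)] = 9.04×10^6 Hz.

f ≈ 9.04 MHz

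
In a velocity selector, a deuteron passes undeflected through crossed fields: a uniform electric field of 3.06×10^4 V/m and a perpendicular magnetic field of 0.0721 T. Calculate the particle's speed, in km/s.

v ≈ 424 km/s

For zero net force, qE = qvB, so v = E/B.
v = (3.06×10^4) / (0.0721) = 4.24×10^5 m/s.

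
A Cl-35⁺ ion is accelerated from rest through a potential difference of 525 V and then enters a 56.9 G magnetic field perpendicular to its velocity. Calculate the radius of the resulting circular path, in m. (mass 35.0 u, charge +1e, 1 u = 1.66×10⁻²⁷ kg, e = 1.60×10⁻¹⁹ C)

r ≈ 3.43 m

The kinetic energy gained is K = qV = (1×1.60×10^-19)(525) = 8.40×10^-17 J.
v = √(2K/m) = 5.38×10^4 m/s.
r = mv/(qB) = (5.81×10^-26)(5.38×10^4) / [(1×1.60×10^-19)(5.69×10^-3)] = 3.43 m.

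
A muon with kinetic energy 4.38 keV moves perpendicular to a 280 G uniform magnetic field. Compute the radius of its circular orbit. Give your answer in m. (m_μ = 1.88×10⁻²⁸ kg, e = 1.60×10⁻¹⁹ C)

r ≈ 0.115 m

Convert the energy: K = 4.38 keV = 7.01×10^-16 J.
v = √(2K/m) = √(2·7.01×10^-16/1.88×10^-28) = 2.73×10^6 m/s.
r = mv/(qB) = (1.88×10^-28)(2.73×10^6) / [(1×1.60×10^-19)(0.0280)] = 0.115 m.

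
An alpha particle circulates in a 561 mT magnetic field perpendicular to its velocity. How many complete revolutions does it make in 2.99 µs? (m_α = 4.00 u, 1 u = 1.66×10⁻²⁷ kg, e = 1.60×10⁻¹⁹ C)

T = 2πm/(qB) = 2π(6.64×10^-27) / [(2×1.60×10^-19)(0.561)] = 2.3240×10^-7 s.
N = t/T = 2.99×10^-6 / 2.3240×10^-7 ≈ 12.87, so 12 complete revolutions.

N = 12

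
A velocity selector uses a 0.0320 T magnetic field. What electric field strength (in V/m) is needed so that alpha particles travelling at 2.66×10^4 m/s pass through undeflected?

qE = qvB ⇒ E = vB = (2.66×10^4)(0.0320) = 851 V/m.

E ≈ 851 V/m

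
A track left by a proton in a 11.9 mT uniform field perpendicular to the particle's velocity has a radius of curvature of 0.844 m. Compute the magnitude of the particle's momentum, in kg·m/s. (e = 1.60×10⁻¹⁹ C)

p ≈ 1.61×10^-21 kg·m/s

Since qvB = mv²/r, the momentum p = mv = qBr.
p = (1×1.60×10^-19)(0.0119)(0.844) = 1.61×10^-21 kg·m/s.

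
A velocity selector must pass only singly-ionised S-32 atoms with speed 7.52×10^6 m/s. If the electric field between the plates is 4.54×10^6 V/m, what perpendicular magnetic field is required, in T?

B ≈ 0.604 T

qE = qvB ⇒ B = E/v = (4.54×10^6) / (7.52×10^6) = 0.604 T.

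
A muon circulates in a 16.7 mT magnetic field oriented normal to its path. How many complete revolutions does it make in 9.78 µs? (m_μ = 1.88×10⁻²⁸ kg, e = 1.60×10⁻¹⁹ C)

N = 22

T = 2πm/(qB) = 2π(1.88×10^-28) / [(1×1.60×10^-19)(0.0167)] = 4.4208×10^-7 s.
N = t/T = 9.78×10^-6 / 4.4208×10^-7 ≈ 22.12, so 22 complete revolutions.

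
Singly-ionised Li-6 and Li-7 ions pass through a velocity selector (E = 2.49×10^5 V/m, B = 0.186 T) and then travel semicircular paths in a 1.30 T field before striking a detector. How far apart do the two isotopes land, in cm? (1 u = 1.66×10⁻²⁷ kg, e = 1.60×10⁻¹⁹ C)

Both emerge at v = E/B₁ = 1.34×10^6 m/s.
r = mv/(qB₂), so r₁ = 0.0641 m and r₂ = 0.0748 m, giving Δr = 0.0107 m.
After a semicircle each ion lands a diameter 2r from the entry slit, so the separation is 2Δr = 0.0214 m.

Δd ≈ 2.14 cm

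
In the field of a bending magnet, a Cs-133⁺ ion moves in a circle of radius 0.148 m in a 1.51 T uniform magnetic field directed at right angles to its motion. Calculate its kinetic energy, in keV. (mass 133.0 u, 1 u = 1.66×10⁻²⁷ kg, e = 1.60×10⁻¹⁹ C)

K ≈ 18.1 keV

v = qBr/m = (1×1.60×10^-19)(1.51)(0.148) / (2.21×10^-25) = 1.62×10^5 m/s.
K = ½mv² = 0.5·(2.21×10^-25)·(1.62×10^5)² = 2.90×10^-15 J = 18.1 keV.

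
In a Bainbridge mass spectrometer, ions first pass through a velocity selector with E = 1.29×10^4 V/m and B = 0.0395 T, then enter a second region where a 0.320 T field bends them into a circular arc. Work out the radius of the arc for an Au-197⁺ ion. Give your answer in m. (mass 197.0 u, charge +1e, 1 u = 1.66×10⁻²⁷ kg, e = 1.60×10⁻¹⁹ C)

r ≈ 2.09 m

The selector passes v = E/B = 1.29×10^4/0.0395 = 3.27×10^5 m/s.
In the deflection region, r = mv/(qB₂) = (3.27×10^-25)(3.27×10^5) / [(1×1.60×10^-19)(0.320)] = 2.09 m.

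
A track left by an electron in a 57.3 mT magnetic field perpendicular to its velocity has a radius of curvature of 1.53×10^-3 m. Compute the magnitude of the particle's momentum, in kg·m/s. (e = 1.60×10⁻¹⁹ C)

p ≈ 1.40×10^-23 kg·m/s

Since qvB = mv²/r, the momentum p = mv = qBr.
p = (1×1.60×10^-19)(0.0573)(1.53×10^-3) = 1.40×10^-23 kg·m/s.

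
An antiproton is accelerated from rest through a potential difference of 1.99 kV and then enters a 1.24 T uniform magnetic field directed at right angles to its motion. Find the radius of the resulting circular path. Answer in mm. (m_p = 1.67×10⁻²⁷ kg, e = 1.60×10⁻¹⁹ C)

The kinetic energy gained is K = qV = (1×1.60×10^-19)(1990) = 3.18×10^-16 J.
v = √(2K/m) = 6.18×10^5 m/s.
r = mv/(qB) = (1.67×10^-27)(6.18×10^5) / [(1×1.60×10^-19)(1.24)] = 5.20×10^-3 m.

r ≈ 5.20 mm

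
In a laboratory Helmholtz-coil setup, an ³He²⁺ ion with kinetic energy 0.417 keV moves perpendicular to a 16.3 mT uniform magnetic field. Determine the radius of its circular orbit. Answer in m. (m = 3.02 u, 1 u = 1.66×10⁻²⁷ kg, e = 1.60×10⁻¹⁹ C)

r ≈ 0.157 m

Convert the energy: K = 0.417 keV = 6.67×10^-17 J.
v = √(2K/m) = √(2·6.67×10^-17/5.01×10^-27) = 1.63×10^5 m/s.
r = mv/(qB) = (5.01×10^-27)(1.63×10^5) / [(2×1.60×10^-19)(0.0163)] = 0.157 m.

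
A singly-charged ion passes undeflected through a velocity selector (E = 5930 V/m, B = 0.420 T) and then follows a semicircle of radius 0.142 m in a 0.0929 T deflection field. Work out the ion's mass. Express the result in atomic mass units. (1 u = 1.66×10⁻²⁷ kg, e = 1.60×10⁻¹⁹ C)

v = E/B₁ = 1.41×10^4 m/s.
From r = mv/(qB₂), m = qB₂r/v = (1×1.60×10^-19)(0.0929)(0.142) / (1.41×10^4) = 1.49×10^-25 kg.
In atomic mass units: m = 1.49×10^-25 / 1.66×10^-27 = 90.1 u.

m ≈ 90.1 u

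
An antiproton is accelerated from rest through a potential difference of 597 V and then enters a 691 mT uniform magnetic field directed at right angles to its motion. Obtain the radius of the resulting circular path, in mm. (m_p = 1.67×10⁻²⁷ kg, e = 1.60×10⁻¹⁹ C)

The kinetic energy gained is K = qV = (1×1.60×10^-19)(597) = 9.55×10^-17 J.
v = √(2K/m) = 3.38×10^5 m/s.
r = mv/(qB) = (1.67×10^-27)(3.38×10^5) / [(1×1.60×10^-19)(0.691)] = 5.11×10^-3 m.

r ≈ 5.11 mm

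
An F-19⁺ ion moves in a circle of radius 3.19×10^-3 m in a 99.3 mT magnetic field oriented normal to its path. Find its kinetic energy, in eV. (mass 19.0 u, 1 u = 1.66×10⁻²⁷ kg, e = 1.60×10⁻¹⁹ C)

K ≈ 0.255 eV

v = qBr/m = (1×1.60×10^-19)(0.0993)(3.19×10^-3) / (3.15×10^-26) = 1610 m/s.
K = ½mv² = 0.5·(3.15×10^-26)·(1610)² = 4.07×10^-20 J = 0.255 eV.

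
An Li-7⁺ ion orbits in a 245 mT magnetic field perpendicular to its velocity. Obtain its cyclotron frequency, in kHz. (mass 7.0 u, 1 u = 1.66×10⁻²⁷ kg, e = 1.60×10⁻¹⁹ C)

f ≈ 537 kHz

f = qB/(2πm) = (1×1.60×10^-19)(0.245) / [2π(1.16×10^-26)] = 5.37×10^5 Hz.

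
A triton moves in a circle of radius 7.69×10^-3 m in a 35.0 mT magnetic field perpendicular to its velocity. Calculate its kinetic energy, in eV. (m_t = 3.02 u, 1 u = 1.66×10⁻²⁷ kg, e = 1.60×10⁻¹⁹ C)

v = qBr/m = (1×1.60×10^-19)(0.0350)(7.69×10^-3) / (5.01×10^-27) = 8590 m/s.
K = ½mv² = 0.5·(5.01×10^-27)·(8590)² = 1.85×10^-19 J = 1.16 eV.

K ≈ 1.16 eV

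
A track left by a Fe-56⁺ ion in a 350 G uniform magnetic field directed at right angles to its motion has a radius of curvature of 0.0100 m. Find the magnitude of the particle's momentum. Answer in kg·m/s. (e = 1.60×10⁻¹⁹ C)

p ≈ 5.60×10^-23 kg·m/s

Since qvB = mv²/r, the momentum p = mv = qBr.
p = (1×1.60×10^-19)(0.0350)(0.0100) = 5.60×10^-23 kg·m/s.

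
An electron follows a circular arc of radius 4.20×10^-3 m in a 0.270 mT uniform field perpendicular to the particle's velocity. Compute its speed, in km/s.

From qvB = mv²/r, v = qBr/m.
v = (1×1.60×10^-19)(2.70×10^-4)(4.20×10^-3) / (9.11×10^-31) = 1.99×10^5 m/s.

v ≈ 199 km/s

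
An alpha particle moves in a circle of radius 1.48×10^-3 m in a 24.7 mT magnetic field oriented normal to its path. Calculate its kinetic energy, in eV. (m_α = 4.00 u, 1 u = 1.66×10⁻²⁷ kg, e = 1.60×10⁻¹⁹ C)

K ≈ 0.0644 eV

v = qBr/m = (2×1.60×10^-19)(0.0247)(1.48×10^-3) / (6.64×10^-27) = 1760 m/s.
K = ½mv² = 0.5·(6.64×10^-27)·(1760)² = 1.03×10^-20 J = 0.0644 eV.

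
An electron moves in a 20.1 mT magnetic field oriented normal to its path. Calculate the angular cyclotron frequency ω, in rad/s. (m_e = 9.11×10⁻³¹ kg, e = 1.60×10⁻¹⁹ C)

ω = qB/m = (1×1.60×10^-19)(0.0201) / (9.11×10^-31) = 3.53×10^9 rad/s.

ω ≈ 3.53×10^9 rad/s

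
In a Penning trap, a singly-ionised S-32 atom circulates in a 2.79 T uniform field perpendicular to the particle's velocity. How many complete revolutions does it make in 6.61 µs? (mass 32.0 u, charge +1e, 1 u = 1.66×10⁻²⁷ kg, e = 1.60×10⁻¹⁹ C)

N = 8

T = 2πm/(qB) = 2π(5.312×10^-26) / [(1×1.60×10^-19)(2.79)] = 7.4768×10^-7 s.
N = t/T = 6.61×10^-6 / 7.4768×10^-7 ≈ 8.84, so 8 complete revolutions.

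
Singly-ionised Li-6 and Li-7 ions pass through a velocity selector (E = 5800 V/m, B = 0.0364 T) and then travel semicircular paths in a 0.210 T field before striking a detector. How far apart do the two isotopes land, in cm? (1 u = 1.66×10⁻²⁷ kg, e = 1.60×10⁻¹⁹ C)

Δd ≈ 1.57 cm

Both emerge at v = E/B₁ = 1.59×10^5 m/s.
r = mv/(qB₂), so r₁ = 0.04723 m and r₂ = 0.05511 m, giving Δr = 7.87×10^-3 m.
After a semicircle each ion lands a diameter 2r from the entry slit, so the separation is 2Δr = 0.0157 m.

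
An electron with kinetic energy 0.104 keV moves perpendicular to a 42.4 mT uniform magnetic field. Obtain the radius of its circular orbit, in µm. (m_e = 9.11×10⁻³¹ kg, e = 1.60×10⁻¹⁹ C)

r ≈ 812 µm

Convert the energy: K = 0.104 keV = 1.66×10^-17 J.
v = √(2K/m) = √(2·1.66×10^-17/9.11×10^-31) = 6.04×10^6 m/s.
r = mv/(qB) = (9.11×10^-31)(6.04×10^6) / [(1×1.60×10^-19)(0.0424)] = 8.12×10^-4 m.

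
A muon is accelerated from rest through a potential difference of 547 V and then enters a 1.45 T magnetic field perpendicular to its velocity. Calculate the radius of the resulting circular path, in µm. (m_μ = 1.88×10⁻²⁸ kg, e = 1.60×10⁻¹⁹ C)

r ≈ 782 µm

The kinetic energy gained is K = qV = (1×1.60×10^-19)(547) = 8.75×10^-17 J.
v = √(2K/m) = 9.65×10^5 m/s.
r = mv/(qB) = (1.88×10^-28)(9.65×10^5) / [(1×1.60×10^-19)(1.45)] = 7.82×10^-4 m.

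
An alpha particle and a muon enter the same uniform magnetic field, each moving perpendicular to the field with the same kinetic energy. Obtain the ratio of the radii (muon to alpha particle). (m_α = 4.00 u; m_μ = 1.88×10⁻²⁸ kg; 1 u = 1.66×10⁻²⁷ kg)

ratio ≈ 0.337

r = √(2mK)/(qB) ⇒ at equal K, r ∝ √m/q.
r_{muon}/r_{alpha particle} = 0.337.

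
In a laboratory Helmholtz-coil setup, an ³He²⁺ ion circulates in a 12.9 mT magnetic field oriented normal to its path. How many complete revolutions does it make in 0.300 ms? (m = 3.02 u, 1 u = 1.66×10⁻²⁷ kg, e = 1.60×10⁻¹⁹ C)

T = 2πm/(qB) = 2π(5.0132×10^-27) / [(2×1.60×10^-19)(0.0129)] = 7.6305×10^-6 s.
N = t/T = 3.00×10^-4 / 7.6305×10^-6 ≈ 39.32, so 39 complete revolutions.

N = 39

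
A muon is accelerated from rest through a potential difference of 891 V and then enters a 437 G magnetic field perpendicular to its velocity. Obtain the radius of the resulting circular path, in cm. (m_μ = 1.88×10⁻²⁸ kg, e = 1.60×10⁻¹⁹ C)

r ≈ 3.31 cm

The kinetic energy gained is K = qV = (1×1.60×10^-19)(891) = 1.43×10^-16 J.
v = √(2K/m) = 1.23×10^6 m/s.
r = mv/(qB) = (1.88×10^-28)(1.23×10^6) / [(1×1.60×10^-19)(0.0437)] = 0.0331 m.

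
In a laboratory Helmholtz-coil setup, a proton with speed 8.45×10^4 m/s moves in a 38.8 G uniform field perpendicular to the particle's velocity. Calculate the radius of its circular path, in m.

The magnetic force provides the centripetal force: qvB = mv²/r, so r = mv/(qB).
r = (1.67×10^-27 kg)(8.45×10^4 m/s) / [(1×1.60×10^-19 C)(3.88×10^-3 T)] = 0.227 m.

r ≈ 0.227 m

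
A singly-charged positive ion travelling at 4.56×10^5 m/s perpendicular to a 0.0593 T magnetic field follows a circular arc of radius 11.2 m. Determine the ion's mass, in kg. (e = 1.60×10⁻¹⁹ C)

qvB = mv²/r ⇒ m = qBr/v.
m = (1×1.60×10^-19)(0.0593)(11.2) / (4.56×10^5) = 2.33×10^-25 kg.

m ≈ 2.33×10^-25 kg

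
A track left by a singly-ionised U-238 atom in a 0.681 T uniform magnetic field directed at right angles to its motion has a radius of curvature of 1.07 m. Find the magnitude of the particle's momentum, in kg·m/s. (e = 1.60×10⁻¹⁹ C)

p ≈ 1.17×10^-19 kg·m/s

Since qvB = mv²/r, the momentum p = mv = qBr.
p = (1×1.60×10^-19)(0.681)(1.07) = 1.17×10^-19 kg·m/s.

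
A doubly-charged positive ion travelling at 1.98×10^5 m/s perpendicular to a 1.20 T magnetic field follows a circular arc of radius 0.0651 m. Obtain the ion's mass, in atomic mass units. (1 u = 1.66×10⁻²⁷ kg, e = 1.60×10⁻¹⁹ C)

m ≈ 76.1 u

qvB = mv²/r ⇒ m = qBr/v.
m = (2×1.60×10^-19)(1.20)(0.0651) / (1.98×10^5) = 1.26×10^-25 kg = 76.1 u.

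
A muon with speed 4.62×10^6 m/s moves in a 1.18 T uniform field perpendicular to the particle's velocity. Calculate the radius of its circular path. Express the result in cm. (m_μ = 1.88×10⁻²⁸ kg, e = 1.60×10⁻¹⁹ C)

r ≈ 0.460 cm

The magnetic force provides the centripetal force: qvB = mv²/r, so r = mv/(qB).
r = (1.88×10^-28 kg)(4.62×10^6 m/s) / [(1×1.60×10^-19 C)(1.18 T)] = 4.60×10^-3 m.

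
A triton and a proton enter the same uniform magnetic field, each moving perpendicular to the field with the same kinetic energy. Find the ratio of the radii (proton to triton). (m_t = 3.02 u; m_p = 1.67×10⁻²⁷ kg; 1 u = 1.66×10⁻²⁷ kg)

ratio ≈ 0.577

r = √(2mK)/(qB) ⇒ at equal K, r ∝ √m/q.
r_{proton}/r_{triton} = 0.577.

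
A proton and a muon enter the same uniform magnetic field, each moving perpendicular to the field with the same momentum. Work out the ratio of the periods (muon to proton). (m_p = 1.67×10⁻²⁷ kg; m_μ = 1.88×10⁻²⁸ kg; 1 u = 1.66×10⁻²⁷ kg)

ratio ≈ 0.113

T = 2πm/(qB) is independent of speed, so T₂/T₁ = (m₂/q₂)/(m₁/q₁).
T_{muon}/T_{proton} = (1.88×10^-28/1e) / (1.67×10^-27/1e) = 0.113.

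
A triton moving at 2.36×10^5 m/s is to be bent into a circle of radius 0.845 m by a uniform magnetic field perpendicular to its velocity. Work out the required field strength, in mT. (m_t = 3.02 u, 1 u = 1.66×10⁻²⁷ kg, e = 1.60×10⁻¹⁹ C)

B ≈ 8.75 mT

qvB = mv²/r gives B = mv/(qr).
B = (5.01×10^-27)(2.36×10^5) / [(1×1.60×10^-19)(0.845)] = 8.75×10^-3 T.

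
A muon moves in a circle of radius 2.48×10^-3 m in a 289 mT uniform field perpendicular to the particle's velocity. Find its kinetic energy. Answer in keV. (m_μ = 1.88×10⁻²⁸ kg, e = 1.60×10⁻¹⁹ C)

v = qBr/m = (1×1.60×10^-19)(0.289)(2.48×10^-3) / (1.88×10^-28) = 6.10×10^5 m/s.
K = ½mv² = 0.5·(1.88×10^-28)·(6.10×10^5)² = 3.50×10^-17 J = 0.219 keV.

K ≈ 0.219 keV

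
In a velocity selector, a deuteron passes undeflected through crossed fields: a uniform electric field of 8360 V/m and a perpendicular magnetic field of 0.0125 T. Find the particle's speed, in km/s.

v ≈ 669 km/s

For zero net force, qE = qvB, so v = E/B.
v = (8360) / (0.0125) = 6.69×10^5 m/s.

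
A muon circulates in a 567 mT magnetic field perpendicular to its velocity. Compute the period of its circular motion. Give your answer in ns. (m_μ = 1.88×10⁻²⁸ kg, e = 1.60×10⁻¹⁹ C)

The cyclotron period is independent of speed: T = 2πm/(qB).
T = 2π(1.88×10^-28) / [(1×1.60×10^-19)(0.567)] = 1.30×10^-8 s.

T ≈ 13.0 ns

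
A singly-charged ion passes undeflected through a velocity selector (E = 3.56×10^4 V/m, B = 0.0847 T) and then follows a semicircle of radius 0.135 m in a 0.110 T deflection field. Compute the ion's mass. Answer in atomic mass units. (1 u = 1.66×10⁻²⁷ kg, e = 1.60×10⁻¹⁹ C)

m ≈ 3.41 u

v = E/B₁ = 4.20×10^5 m/s.
From r = mv/(qB₂), m = qB₂r/v = (1×1.60×10^-19)(0.110)(0.135) / (4.20×10^5) = 5.65×10^-27 kg.
In atomic mass units: m = 5.65×10^-27 / 1.66×10^-27 = 3.41 u.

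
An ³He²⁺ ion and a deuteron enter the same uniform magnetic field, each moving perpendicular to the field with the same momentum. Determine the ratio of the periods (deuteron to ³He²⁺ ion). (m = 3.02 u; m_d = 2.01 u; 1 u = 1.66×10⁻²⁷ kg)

T = 2πm/(qB) is independent of speed, so T₂/T₁ = (m₂/q₂)/(m₁/q₁).
T_{deuteron}/T_{³He²⁺ ion} = (3.34×10^-27/1e) / (5.01×10^-27/2e) = 1.33.

ratio ≈ 1.33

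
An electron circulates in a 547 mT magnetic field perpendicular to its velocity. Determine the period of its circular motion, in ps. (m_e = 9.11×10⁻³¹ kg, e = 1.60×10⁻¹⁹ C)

The cyclotron period is independent of speed: T = 2πm/(qB).
T = 2π(9.11×10^-31) / [(1×1.60×10^-19)(0.547)] = 6.54×10^-11 s.

T ≈ 65.4 ps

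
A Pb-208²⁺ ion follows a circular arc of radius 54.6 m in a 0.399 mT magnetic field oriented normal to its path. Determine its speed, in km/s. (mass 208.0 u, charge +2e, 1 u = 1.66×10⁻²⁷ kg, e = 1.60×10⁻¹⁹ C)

v ≈ 20.2 km/s

From qvB = mv²/r, v = qBr/m.
v = (2×1.60×10^-19)(3.99×10^-4)(54.6) / (3.45×10^-25) = 2.02×10^4 m/s.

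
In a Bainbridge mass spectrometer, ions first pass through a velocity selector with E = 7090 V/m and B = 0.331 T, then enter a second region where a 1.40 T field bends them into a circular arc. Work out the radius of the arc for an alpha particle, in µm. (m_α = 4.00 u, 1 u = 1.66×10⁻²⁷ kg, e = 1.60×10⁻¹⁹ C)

r ≈ 317 µm

The selector passes v = E/B = 7090/0.331 = 2.14×10^4 m/s.
In the deflection region, r = mv/(qB₂) = (6.64×10^-27)(2.14×10^4) / [(2×1.60×10^-19)(1.40)] = 3.17×10^-4 m.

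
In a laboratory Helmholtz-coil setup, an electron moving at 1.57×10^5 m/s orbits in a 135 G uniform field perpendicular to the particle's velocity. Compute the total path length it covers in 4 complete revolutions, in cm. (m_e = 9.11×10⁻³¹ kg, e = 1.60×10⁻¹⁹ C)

r = mv/(qB) = 6.62×10^-5 m, so one revolution covers 2πr = 4.16×10^-4 m.
In 4 revolutions: L = 4·2πr = 1.66×10^-3 m.

L ≈ 0.166 cm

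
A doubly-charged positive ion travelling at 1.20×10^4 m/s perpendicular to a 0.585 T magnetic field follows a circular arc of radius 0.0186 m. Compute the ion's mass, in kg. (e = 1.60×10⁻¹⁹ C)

m ≈ 2.90×10^-25 kg

qvB = mv²/r ⇒ m = qBr/v.
m = (2×1.60×10^-19)(0.585)(0.0186) / (1.20×10^4) = 2.90×10^-25 kg.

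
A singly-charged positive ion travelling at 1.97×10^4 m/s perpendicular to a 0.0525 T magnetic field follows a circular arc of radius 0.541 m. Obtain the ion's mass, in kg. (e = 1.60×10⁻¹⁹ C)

m ≈ 2.31×10^-25 kg

qvB = mv²/r ⇒ m = qBr/v.
m = (1×1.60×10^-19)(0.0525)(0.541) / (1.97×10^4) = 2.31×10^-25 kg.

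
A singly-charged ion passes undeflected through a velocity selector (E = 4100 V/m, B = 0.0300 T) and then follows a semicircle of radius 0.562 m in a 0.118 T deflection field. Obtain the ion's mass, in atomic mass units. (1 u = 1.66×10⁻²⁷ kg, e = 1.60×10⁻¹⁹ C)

v = E/B₁ = 1.37×10^5 m/s.
From r = mv/(qB₂), m = qB₂r/v = (1×1.60×10^-19)(0.118)(0.562) / (1.37×10^5) = 7.76×10^-26 kg.
In atomic mass units: m = 7.76×10^-26 / 1.66×10^-27 = 46.8 u.

m ≈ 46.8 u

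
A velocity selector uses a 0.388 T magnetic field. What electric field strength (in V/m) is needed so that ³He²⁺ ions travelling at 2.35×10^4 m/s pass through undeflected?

qE = qvB ⇒ E = vB = (2.35×10^4)(0.388) = 9120 V/m.

E ≈ 9120 V/m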